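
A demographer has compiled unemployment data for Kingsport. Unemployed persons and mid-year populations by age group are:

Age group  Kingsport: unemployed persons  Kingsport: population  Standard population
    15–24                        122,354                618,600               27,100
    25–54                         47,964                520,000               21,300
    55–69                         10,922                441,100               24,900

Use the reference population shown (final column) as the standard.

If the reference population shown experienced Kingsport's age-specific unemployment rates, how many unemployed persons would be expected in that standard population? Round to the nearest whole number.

7941

Age-specific rates per 1,000 for Kingsport: 197.792, 92.238, 24.761.
Expected unemployed persons = Σ (standard pop × age-specific rate ÷ 1,000)
= 27,100×197.792/1,000 + 21,300×92.238/1,000 + 24,900×24.761/1,000
= 5360.16 + 1964.68 + 616.54 = 7941.38.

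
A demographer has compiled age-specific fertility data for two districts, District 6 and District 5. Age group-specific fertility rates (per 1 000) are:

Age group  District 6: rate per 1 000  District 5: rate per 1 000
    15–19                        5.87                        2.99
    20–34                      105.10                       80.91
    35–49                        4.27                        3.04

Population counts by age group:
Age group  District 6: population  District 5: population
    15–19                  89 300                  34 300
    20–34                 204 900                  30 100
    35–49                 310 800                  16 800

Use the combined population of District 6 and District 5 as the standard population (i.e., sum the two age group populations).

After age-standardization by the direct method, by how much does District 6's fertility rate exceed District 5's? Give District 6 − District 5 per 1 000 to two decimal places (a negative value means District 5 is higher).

9.39

Combined standard total = 686 200; weights = 0.1801, 0.3425, 0.4774.
District 6: 0.1801×5.87 + 0.3425×105.10 + 0.4774×4.27 = 39.0890 per 1 000.
District 5: 0.1801×2.99 + 0.3425×80.91 + 0.4774×3.04 = 29.6988 per 1 000.
Difference = 39.0890 − 29.6988 = 9.3902.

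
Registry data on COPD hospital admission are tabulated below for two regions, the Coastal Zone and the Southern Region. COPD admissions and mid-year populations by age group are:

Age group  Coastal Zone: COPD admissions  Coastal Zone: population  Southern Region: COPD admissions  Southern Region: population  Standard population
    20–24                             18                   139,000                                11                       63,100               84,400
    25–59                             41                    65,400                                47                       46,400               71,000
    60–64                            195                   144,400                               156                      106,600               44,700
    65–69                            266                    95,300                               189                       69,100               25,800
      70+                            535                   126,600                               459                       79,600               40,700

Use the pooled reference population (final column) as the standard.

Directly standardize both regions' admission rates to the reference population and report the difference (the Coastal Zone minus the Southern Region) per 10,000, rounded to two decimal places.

Age-specific rates per 10,000 for the Coastal Zone: 1.29, 6.27, 13.50, 27.91, 42.26.
For the Southern Region: 1.74, 10.13, 14.63, 27.35, 57.66.
Standard total = 266,600; weights = 0.3166, 0.2663, 0.1677, 0.0968, 0.1527.
The Coastal Zone: 0.3166×1.29 + 0.2663×6.27 + 0.1677×13.50 + 0.0968×27.91 + 0.1527×42.26 = 13.4963 per 10,000.
The Southern Region: 0.3166×1.74 + 0.2663×10.13 + 0.1677×14.63 + 0.0968×27.35 + 0.1527×57.66 = 17.1531 per 10,000.
Difference = 13.4963 − 17.1531 = -3.6569.

-3.66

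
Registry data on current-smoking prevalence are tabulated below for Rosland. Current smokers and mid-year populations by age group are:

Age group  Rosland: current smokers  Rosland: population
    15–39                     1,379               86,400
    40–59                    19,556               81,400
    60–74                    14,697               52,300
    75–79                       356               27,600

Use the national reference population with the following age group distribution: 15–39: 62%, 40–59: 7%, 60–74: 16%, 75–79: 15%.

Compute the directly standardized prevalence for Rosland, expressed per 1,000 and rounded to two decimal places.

Age-specific rates per 1,000 for Rosland: 15.961, 240.246, 281.013, 12.899.
Standard weights: 0.62, 0.07, 0.16, 0.15.
Standardized rate: 0.6200×15.961 + 0.0700×240.246 + 0.1600×281.013 + 0.1500×12.899 = 73.6097 per 1,000.

73.61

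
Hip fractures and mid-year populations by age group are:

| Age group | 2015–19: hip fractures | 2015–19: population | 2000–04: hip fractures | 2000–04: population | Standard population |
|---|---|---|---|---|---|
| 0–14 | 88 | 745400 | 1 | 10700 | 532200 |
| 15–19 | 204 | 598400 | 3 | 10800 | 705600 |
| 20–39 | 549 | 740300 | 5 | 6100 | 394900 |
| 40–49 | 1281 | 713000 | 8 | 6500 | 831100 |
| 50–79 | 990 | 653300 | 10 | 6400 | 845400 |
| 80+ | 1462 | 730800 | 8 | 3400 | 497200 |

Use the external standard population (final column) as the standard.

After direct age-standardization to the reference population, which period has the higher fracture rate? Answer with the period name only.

2015–19

Age-specific rates per 100000 for 2015–19: 11.81, 34.09, 74.16, 179.66, 151.54, 200.05.
For 2000–04: 9.35, 27.78, 81.97, 123.08, 156.25, 235.29.
Standard total = 3806400; weights = 0.1398, 0.1854, 0.1037, 0.2183, 0.2221, 0.1306.
2015–19: 0.1398×11.81 + 0.1854×34.09 + 0.1037×74.16 + 0.2183×179.66 + 0.2221×151.54 + 0.1306×200.05 = 114.6803 per 100000.
2000–04: 0.1398×9.35 + 0.1854×27.78 + 0.1037×81.97 + 0.2183×123.08 + 0.2221×156.25 + 0.1306×235.29 = 107.2704 per 100000.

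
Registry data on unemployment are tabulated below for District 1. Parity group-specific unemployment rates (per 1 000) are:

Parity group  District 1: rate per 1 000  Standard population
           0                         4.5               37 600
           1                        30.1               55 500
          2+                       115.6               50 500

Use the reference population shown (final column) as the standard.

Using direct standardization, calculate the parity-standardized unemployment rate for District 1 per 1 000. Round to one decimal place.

Standard total = 143 600; weights = 0.2618, 0.3865, 0.3517.
Standardized rate: 0.2618×4.5 + 0.3865×30.1 + 0.3517×115.6 = 53.4648 per 1 000.

53.5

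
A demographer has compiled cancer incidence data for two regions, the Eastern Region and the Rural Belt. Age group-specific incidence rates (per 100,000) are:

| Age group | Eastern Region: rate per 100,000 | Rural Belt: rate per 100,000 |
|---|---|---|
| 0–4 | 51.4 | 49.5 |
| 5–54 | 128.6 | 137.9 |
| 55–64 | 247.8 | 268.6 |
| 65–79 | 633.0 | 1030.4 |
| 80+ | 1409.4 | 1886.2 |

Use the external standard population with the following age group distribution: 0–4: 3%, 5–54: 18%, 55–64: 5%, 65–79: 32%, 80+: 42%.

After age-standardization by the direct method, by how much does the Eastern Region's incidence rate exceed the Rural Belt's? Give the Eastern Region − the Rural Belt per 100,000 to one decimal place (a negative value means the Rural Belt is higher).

Standard weights: 0.03, 0.18, 0.05, 0.32, 0.42.
The Eastern Region: 0.0300×51.4 + 0.1800×128.6 + 0.0500×247.8 + 0.3200×633.0 + 0.4200×1409.4 = 831.5880 per 100,000.
The Rural Belt: 0.0300×49.5 + 0.1800×137.9 + 0.0500×268.6 + 0.3200×1030.4 + 0.4200×1886.2 = 1161.6690 per 100,000.
Difference = 831.5880 − 1161.6690 = -330.0810.

-330.1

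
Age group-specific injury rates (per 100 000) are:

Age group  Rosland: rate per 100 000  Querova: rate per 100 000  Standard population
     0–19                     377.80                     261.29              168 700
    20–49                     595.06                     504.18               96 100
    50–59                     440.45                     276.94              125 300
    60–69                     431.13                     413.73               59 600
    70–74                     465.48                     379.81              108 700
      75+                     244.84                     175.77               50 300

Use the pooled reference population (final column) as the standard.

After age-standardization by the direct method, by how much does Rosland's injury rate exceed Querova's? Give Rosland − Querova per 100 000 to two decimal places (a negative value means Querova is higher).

103.01

Standard total = 608 700; weights = 0.2771, 0.1579, 0.2058, 0.0979, 0.1786, 0.0826.
Rosland: 0.2771×377.80 + 0.1579×595.06 + 0.2058×440.45 + 0.0979×431.13 + 0.1786×465.48 + 0.0826×244.84 = 434.8891 per 100 000.
Querova: 0.2771×261.29 + 0.1579×504.18 + 0.2058×276.94 + 0.0979×413.73 + 0.1786×379.81 + 0.0826×175.77 = 331.8824 per 100 000.
Difference = 434.8891 − 331.8824 = 103.0067.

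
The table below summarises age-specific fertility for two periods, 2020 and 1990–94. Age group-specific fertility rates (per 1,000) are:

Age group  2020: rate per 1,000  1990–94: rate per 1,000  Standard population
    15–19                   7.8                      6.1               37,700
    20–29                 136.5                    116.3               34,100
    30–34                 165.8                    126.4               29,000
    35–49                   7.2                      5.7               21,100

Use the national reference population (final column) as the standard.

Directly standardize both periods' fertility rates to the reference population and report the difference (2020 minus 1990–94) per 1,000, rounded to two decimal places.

15.81

Standard total = 121,900; weights = 0.3093, 0.2797, 0.2379, 0.1731.
2020: 0.3093×7.8 + 0.2797×136.5 + 0.2379×165.8 + 0.1731×7.2 = 81.2865 per 1,000.
1990–94: 0.3093×6.1 + 0.2797×116.3 + 0.2379×126.4 + 0.1731×5.7 = 65.4772 per 1,000.
Difference = 81.2865 − 65.4772 = 15.8094.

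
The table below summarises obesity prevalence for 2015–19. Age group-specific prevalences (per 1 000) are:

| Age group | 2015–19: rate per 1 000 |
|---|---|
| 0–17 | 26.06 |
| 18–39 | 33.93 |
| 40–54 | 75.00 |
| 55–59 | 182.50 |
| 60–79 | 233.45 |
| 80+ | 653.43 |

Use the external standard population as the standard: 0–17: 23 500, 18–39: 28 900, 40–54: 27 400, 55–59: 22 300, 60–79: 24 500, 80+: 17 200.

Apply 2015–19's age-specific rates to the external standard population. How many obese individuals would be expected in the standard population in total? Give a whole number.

Expected obese individuals = Σ (standard pop × age-specific rate ÷ 1 000)
= 23 500×26.06/1 000 + 28 900×33.93/1 000 + 27 400×75.00/1 000 + 22 300×182.50/1 000 + 24 500×233.45/1 000 + 17 200×653.43/1 000
= 612.41 + 980.58 + 2055.00 + 4069.75 + 5719.52 + 11239.00 = 24676.26.

24676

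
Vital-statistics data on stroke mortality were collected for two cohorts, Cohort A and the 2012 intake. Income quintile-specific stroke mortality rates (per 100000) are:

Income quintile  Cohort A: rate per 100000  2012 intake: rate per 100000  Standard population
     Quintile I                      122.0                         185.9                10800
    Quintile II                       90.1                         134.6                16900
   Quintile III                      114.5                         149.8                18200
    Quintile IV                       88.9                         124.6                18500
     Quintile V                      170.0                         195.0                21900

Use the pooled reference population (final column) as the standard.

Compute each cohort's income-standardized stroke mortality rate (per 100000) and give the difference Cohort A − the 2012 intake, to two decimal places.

-38.15

Standard total = 86300; weights = 0.1251, 0.1958, 0.2109, 0.2144, 0.2538.
Cohort A: 0.1251×122.0 + 0.1958×90.1 + 0.2109×114.5 + 0.2144×88.9 + 0.2538×170.0 = 119.2565 per 100000.
The 2012 intake: 0.1251×185.9 + 0.1958×134.6 + 0.2109×149.8 + 0.2144×124.6 + 0.2538×195.0 = 157.4093 per 100000.
Difference = 119.2565 − 157.4093 = -38.1527.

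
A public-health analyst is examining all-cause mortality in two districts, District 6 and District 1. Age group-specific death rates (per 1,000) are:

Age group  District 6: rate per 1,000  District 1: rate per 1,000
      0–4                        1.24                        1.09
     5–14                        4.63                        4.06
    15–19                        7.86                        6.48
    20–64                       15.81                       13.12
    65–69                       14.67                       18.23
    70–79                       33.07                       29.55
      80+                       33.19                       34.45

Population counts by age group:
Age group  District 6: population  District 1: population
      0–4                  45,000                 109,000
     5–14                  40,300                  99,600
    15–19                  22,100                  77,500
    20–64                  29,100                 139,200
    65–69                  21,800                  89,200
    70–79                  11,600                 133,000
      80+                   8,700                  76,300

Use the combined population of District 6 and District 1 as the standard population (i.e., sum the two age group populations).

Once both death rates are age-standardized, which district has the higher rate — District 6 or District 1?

District 6

Combined standard total = 902,400; weights = 0.1707, 0.1550, 0.1104, 0.1865, 0.1230, 0.1602, 0.0942.
District 6: 0.1707×1.24 + 0.1550×4.63 + 0.1104×7.86 + 0.1865×15.81 + 0.1230×14.67 + 0.1602×33.07 + 0.0942×33.19 = 14.9754 per 1,000.
District 1: 0.1707×1.09 + 0.1550×4.06 + 0.1104×6.48 + 0.1865×13.12 + 0.1230×18.23 + 0.1602×29.55 + 0.0942×34.45 = 14.2000 per 1,000.
The crude rates (10.46 vs 15.25) would put District 1 higher, but that reflects its age composition; once standardized to a common age structure, District 6 has the higher underlying rate.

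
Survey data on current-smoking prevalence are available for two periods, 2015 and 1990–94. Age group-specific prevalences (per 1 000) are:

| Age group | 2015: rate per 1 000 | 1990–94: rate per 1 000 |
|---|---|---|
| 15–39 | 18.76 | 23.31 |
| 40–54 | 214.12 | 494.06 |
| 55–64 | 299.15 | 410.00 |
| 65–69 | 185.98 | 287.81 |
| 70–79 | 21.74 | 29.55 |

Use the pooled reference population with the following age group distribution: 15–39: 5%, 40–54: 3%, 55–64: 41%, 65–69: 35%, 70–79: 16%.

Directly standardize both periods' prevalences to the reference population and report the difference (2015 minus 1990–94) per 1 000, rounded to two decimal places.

Standard weights: 0.05, 0.03, 0.41, 0.35, 0.16.
2015: 0.0500×18.76 + 0.0300×214.12 + 0.4100×299.15 + 0.3500×185.98 + 0.1600×21.74 = 198.5845 per 1 000.
1990–94: 0.0500×23.31 + 0.0300×494.06 + 0.4100×410.00 + 0.3500×287.81 + 0.1600×29.55 = 289.5488 per 1 000.
Difference = 198.5845 − 289.5488 = -90.9643.

-90.96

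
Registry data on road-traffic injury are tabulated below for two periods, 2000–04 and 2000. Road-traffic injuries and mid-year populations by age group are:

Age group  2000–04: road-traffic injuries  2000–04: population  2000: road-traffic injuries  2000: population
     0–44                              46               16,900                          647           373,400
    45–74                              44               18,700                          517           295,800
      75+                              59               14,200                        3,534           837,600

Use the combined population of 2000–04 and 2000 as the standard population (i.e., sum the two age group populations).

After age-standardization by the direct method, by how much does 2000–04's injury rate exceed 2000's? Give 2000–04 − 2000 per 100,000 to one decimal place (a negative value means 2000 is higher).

Age-specific rates per 100,000 for 2000–04: 272.19, 235.29, 415.49.
For 2000: 173.27, 174.78, 421.92.
Combined standard total = 1,556,600; weights = 0.2507, 0.2020, 0.5472.
2000–04: 0.2507×272.19 + 0.2020×235.29 + 0.5472×415.49 = 343.1533 per 100,000.
2000: 0.2507×173.27 + 0.2020×174.78 + 0.5472×421.92 = 309.6415 per 100,000.
Difference = 343.1533 − 309.6415 = 33.5118.

33.5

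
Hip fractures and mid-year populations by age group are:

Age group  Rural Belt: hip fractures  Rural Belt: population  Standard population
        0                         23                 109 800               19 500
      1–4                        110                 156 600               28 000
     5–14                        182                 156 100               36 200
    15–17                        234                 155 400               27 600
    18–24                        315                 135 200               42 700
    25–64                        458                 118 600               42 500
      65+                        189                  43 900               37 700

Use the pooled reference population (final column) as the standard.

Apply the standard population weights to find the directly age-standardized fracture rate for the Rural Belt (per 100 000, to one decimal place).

227.8

Age-specific rates per 100 000 for the Rural Belt: 20.95, 70.24, 116.59, 150.58, 232.99, 386.17, 430.52.
Standard total = 234 200; weights = 0.0833, 0.1196, 0.1546, 0.1178, 0.1823, 0.1815, 0.1610.
Standardized rate: 0.0833×20.95 + 0.1196×70.24 + 0.1546×116.59 + 0.1178×150.58 + 0.1823×232.99 + 0.1815×386.17 + 0.1610×430.52 = 227.7691 per 100 000.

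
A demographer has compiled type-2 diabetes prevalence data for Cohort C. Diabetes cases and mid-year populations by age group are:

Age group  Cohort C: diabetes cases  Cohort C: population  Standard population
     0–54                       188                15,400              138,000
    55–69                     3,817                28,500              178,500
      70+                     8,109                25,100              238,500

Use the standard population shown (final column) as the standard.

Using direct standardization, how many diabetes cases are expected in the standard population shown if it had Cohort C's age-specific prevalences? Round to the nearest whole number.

102643

Age-specific rates per 1,000 for Cohort C: 12.208, 133.930, 323.068.
Expected diabetes cases = Σ (standard pop × age-specific rate ÷ 1,000)
= 138,000×12.208/1,000 + 178,500×133.930/1,000 + 238,500×323.068/1,000
= 1684.68 + 23906.47 + 77051.65 = 102642.80.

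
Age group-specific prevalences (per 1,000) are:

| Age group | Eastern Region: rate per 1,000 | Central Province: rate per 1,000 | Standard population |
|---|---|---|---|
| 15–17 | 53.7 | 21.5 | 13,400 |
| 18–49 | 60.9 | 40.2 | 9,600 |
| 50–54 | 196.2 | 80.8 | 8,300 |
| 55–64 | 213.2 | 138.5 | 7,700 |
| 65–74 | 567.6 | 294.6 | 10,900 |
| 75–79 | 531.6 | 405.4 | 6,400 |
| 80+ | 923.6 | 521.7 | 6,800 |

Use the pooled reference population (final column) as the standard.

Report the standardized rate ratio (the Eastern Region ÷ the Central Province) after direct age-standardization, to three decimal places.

1.738

Standard total = 63,100; weights = 0.2124, 0.1521, 0.1315, 0.1220, 0.1727, 0.1014, 0.1078.
The Eastern Region: 0.2124×53.7 + 0.1521×60.9 + 0.1315×196.2 + 0.1220×213.2 + 0.1727×567.6 + 0.1014×531.6 + 0.1078×923.6 = 323.9918 per 1,000.
The Central Province: 0.2124×21.5 + 0.1521×40.2 + 0.1315×80.8 + 0.1220×138.5 + 0.1727×294.6 + 0.1014×405.4 + 0.1078×521.7 = 186.4401 per 1,000.
Ratio = 323.9918 ÷ 186.4401 = 1.73778.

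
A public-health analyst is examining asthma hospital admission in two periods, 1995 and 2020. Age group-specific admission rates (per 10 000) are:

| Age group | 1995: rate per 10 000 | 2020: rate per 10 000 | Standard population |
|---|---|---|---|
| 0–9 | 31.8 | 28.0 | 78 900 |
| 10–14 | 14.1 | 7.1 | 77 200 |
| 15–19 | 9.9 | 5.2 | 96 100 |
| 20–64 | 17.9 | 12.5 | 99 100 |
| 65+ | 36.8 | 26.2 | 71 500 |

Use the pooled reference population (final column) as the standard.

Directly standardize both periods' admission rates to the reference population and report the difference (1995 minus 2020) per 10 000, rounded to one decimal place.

Standard total = 422 800; weights = 0.1866, 0.1826, 0.2273, 0.2344, 0.1691.
1995: 0.1866×31.8 + 0.1826×14.1 + 0.2273×9.9 + 0.2344×17.9 + 0.1691×36.8 = 21.1779 per 10 000.
2020: 0.1866×28.0 + 0.1826×7.1 + 0.2273×5.2 + 0.2344×12.5 + 0.1691×26.2 = 15.0641 per 10 000.
Difference = 21.1779 − 15.0641 = 6.1138.

6.1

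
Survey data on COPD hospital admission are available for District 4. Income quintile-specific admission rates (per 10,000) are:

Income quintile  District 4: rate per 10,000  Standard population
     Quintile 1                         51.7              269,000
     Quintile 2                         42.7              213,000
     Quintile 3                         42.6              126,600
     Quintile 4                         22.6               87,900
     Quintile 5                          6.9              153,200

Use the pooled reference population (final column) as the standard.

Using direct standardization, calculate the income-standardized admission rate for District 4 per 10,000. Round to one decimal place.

Standard total = 849,700; weights = 0.3166, 0.2507, 0.1490, 0.1034, 0.1803.
Standardized rate: 0.3166×51.7 + 0.2507×42.7 + 0.1490×42.6 + 0.1034×22.6 + 0.1803×6.9 = 37.0003 per 10,000.

37.0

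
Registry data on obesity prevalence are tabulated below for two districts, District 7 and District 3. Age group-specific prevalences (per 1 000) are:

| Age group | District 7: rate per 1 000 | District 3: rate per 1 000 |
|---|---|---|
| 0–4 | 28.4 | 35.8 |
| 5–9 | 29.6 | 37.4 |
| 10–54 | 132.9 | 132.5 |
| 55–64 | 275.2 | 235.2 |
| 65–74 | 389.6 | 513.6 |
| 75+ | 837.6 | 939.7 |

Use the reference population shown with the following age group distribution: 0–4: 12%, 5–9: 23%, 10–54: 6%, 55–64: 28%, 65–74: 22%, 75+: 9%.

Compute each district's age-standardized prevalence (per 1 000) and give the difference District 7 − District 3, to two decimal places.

-27.93

Standard weights: 0.12, 0.23, 0.06, 0.28, 0.22, 0.09.
District 7: 0.1200×28.4 + 0.2300×29.6 + 0.0600×132.9 + 0.2800×275.2 + 0.2200×389.6 + 0.0900×837.6 = 256.3420 per 1 000.
District 3: 0.1200×35.8 + 0.2300×37.4 + 0.0600×132.5 + 0.2800×235.2 + 0.2200×513.6 + 0.0900×939.7 = 284.2690 per 1 000.
Difference = 256.3420 − 284.2690 = -27.9270.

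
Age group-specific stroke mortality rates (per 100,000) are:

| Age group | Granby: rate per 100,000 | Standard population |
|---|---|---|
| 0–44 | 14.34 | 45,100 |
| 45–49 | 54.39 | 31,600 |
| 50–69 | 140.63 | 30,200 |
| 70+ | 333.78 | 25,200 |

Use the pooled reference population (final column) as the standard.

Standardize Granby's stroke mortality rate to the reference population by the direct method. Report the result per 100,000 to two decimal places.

113.73

Standard total = 132,100; weights = 0.3414, 0.2392, 0.2286, 0.1908.
Standardized rate: 0.3414×14.34 + 0.2392×54.39 + 0.2286×140.63 + 0.1908×333.78 = 113.7301 per 100,000.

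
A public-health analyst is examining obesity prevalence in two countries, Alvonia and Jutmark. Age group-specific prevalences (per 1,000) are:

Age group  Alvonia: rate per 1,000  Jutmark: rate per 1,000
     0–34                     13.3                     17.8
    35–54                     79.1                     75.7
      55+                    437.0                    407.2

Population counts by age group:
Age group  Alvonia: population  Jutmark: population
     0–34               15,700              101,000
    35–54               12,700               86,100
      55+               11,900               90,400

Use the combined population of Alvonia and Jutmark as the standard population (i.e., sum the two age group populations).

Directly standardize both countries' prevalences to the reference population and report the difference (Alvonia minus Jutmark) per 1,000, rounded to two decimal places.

Combined standard total = 317,800; weights = 0.3672, 0.3109, 0.3219.
Alvonia: 0.3672×13.3 + 0.3109×79.1 + 0.3219×437.0 = 170.1457 per 1,000.
Jutmark: 0.3672×17.8 + 0.3109×75.7 + 0.3219×407.2 = 161.1485 per 1,000.
Difference = 170.1457 − 161.1485 = 8.9972.

9.00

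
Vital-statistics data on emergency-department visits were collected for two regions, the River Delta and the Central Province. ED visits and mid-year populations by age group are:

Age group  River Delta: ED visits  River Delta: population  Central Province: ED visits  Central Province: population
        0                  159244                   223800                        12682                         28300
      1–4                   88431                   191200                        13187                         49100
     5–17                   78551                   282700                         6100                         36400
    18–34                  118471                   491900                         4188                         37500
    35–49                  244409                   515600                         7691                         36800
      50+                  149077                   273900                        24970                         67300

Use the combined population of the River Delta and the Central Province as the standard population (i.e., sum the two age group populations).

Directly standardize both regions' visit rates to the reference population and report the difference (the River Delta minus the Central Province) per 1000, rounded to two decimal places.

Age-specific rates per 1000 for the River Delta: 711.546, 462.505, 277.860, 240.844, 474.028, 544.275.
For the Central Province: 448.127, 268.574, 167.582, 111.680, 208.995, 371.025.
Combined standard total = 2234500; weights = 0.1128, 0.1075, 0.1428, 0.2369, 0.2472, 0.1527.
The River Delta: 0.1128×711.546 + 0.1075×462.505 + 0.1428×277.860 + 0.2369×240.844 + 0.2472×474.028 + 0.1527×544.275 = 427.0523 per 1000.
The Central Province: 0.1128×448.127 + 0.1075×268.574 + 0.1428×167.582 + 0.2369×111.680 + 0.2472×208.995 + 0.1527×371.025 = 238.1529 per 1000.
Difference = 427.0523 − 238.1529 = 188.8995.

188.90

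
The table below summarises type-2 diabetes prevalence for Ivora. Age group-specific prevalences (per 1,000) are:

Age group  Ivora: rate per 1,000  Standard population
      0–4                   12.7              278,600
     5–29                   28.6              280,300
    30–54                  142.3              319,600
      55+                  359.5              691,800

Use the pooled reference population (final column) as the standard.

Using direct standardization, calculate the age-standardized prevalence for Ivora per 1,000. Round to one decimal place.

Standard total = 1,570,300; weights = 0.1774, 0.1785, 0.2035, 0.4406.
Standardized rate: 0.1774×12.7 + 0.1785×28.6 + 0.2035×142.3 + 0.4406×359.5 = 194.6991 per 1,000.

194.7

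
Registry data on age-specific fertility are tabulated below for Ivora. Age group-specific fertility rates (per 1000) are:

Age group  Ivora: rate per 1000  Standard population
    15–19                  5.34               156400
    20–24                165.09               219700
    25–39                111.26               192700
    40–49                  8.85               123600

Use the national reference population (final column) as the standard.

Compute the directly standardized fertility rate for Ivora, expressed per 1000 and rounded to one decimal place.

Standard total = 692400; weights = 0.2259, 0.3173, 0.2783, 0.1785.
Standardized rate: 0.2259×5.34 + 0.3173×165.09 + 0.2783×111.26 + 0.1785×8.85 = 86.1339 per 1000.

86.1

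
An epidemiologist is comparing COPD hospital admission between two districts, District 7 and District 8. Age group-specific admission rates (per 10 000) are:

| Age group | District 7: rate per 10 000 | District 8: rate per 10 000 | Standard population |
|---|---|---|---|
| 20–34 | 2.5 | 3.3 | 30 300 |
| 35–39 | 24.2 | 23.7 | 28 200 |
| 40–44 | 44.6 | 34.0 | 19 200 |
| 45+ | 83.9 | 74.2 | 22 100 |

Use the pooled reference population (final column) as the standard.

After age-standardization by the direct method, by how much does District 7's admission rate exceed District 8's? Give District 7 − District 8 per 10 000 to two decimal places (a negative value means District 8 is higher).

Standard total = 99 800; weights = 0.3036, 0.2826, 0.1924, 0.2214.
District 7: 0.3036×2.5 + 0.2826×24.2 + 0.1924×44.6 + 0.2214×83.9 = 34.7565 per 10 000.
District 8: 0.3036×3.3 + 0.2826×23.7 + 0.1924×34.0 + 0.2214×74.2 = 30.6708 per 10 000.
Difference = 34.7565 − 30.6708 = 4.0857.

4.09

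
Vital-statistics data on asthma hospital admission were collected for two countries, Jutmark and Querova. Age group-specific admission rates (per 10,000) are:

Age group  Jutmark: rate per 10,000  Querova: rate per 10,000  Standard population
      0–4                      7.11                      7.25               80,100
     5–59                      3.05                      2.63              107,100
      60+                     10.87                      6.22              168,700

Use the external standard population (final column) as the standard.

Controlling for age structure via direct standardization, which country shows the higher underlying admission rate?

Jutmark

Standard total = 355,900; weights = 0.2251, 0.3009, 0.4740.
Jutmark: 0.2251×7.11 + 0.3009×3.05 + 0.4740×10.87 = 7.6705 per 10,000.
Querova: 0.2251×7.25 + 0.3009×2.63 + 0.4740×6.22 = 5.3715 per 10,000.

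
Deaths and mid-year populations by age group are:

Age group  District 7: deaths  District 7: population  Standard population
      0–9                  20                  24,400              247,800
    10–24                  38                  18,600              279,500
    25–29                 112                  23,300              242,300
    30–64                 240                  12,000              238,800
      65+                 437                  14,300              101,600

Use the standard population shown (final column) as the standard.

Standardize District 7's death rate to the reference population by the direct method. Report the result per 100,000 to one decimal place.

Age-specific rates per 100,000 for District 7: 81.97, 204.30, 480.69, 2000.00, 3055.94.
Standard total = 1,110,000; weights = 0.2232, 0.2518, 0.2183, 0.2151, 0.0915.
Standardized rate: 0.2232×81.97 + 0.2518×204.30 + 0.2183×480.69 + 0.2151×2000.00 + 0.0915×3055.94 = 884.6558 per 100,000.

884.7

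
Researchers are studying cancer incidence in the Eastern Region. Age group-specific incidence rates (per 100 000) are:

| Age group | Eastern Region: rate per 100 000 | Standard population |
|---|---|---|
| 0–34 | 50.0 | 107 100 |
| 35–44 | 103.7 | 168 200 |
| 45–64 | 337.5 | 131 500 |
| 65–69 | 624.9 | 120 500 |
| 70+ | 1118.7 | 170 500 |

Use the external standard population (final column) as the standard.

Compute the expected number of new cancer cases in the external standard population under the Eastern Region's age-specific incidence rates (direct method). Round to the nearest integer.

Expected new cancer cases = Σ (standard pop × age-specific rate ÷ 100 000)
= 107 100×50.0/100 000 + 168 200×103.7/100 000 + 131 500×337.5/100 000 + 120 500×624.9/100 000 + 170 500×1118.7/100 000
= 53.55 + 174.42 + 443.81 + 753.00 + 1907.38 = 3332.17.

3332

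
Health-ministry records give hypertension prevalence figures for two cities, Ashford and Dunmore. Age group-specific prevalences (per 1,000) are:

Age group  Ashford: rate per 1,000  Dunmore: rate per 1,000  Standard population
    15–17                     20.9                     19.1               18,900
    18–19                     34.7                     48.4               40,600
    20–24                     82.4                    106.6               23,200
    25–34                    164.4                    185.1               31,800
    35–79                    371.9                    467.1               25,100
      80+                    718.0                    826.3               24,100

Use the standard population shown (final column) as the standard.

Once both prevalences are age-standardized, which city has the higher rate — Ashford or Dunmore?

Standard total = 163,700; weights = 0.1155, 0.2480, 0.1417, 0.1943, 0.1533, 0.1472.
Ashford: 0.1155×20.9 + 0.2480×34.7 + 0.1417×82.4 + 0.1943×164.4 + 0.1533×371.9 + 0.1472×718.0 = 217.3605 per 1,000.
Dunmore: 0.1155×19.1 + 0.2480×48.4 + 0.1417×106.6 + 0.1943×185.1 + 0.1533×467.1 + 0.1472×826.3 = 258.5423 per 1,000.

Dunmore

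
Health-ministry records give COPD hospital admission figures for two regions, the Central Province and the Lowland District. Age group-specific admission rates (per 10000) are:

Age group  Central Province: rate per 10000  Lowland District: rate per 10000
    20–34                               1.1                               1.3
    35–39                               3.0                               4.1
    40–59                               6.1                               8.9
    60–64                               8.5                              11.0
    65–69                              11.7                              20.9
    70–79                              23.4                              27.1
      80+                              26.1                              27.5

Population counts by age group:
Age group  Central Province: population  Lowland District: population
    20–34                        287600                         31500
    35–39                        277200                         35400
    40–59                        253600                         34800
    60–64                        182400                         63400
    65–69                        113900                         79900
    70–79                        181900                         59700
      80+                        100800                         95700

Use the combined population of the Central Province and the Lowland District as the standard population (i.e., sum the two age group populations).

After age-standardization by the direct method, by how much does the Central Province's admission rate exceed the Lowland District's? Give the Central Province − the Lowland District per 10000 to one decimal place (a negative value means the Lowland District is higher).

-2.7

Combined standard total = 1797800; weights = 0.1775, 0.1739, 0.1604, 0.1367, 0.1078, 0.1344, 0.1093.
The Central Province: 0.1775×1.1 + 0.1739×3.0 + 0.1604×6.1 + 0.1367×8.5 + 0.1078×11.7 + 0.1344×23.4 + 0.1093×26.1 = 10.1162 per 10000.
The Lowland District: 0.1775×1.3 + 0.1739×4.1 + 0.1604×8.9 + 0.1367×11.0 + 0.1078×20.9 + 0.1344×27.1 + 0.1093×27.5 = 12.7759 per 10000.
Difference = 10.1162 − 12.7759 = -2.6597.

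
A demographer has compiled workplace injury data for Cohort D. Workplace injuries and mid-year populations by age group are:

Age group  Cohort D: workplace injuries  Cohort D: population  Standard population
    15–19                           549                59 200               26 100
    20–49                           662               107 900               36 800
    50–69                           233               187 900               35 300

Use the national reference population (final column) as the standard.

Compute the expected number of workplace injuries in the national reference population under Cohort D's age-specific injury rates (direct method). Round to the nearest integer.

Age-specific rates per 10 000 for Cohort D: 92.74, 61.35, 12.40.
Expected workplace injuries = Σ (standard pop × age-specific rate ÷ 10 000)
= 26 100×92.74/10 000 + 36 800×61.35/10 000 + 35 300×12.40/10 000
= 242.04 + 225.78 + 43.77 = 511.59.

512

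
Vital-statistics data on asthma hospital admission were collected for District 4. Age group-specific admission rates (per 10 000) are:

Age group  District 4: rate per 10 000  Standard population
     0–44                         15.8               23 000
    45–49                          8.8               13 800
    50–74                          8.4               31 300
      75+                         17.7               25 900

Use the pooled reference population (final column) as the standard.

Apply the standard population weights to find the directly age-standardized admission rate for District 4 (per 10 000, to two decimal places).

12.83

Standard total = 94 000; weights = 0.2447, 0.1468, 0.3330, 0.2755.
Standardized rate: 0.2447×15.8 + 0.1468×8.8 + 0.3330×8.4 + 0.2755×17.7 = 12.8318 per 10 000.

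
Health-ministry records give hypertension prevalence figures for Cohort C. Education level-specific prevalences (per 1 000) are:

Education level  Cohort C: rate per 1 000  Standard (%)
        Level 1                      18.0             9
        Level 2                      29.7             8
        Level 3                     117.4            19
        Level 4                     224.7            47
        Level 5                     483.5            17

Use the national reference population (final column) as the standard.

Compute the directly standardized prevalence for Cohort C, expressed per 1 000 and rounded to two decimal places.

Standard weights: 0.09, 0.08, 0.19, 0.47, 0.17.
Standardized rate: 0.0900×18.0 + 0.0800×29.7 + 0.1900×117.4 + 0.4700×224.7 + 0.1700×483.5 = 214.1060 per 1 000.

214.11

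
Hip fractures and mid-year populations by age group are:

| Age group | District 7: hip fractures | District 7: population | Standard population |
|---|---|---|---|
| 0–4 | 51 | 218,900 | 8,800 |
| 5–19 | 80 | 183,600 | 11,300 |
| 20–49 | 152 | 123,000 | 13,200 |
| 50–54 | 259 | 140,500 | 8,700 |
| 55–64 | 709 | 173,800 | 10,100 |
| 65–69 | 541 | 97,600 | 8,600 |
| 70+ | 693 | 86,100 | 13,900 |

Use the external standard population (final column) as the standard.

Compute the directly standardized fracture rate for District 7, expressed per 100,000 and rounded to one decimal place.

321.8

Age-specific rates per 100,000 for District 7: 23.30, 43.57, 123.58, 184.34, 407.94, 554.30, 804.88.
Standard total = 74,600; weights = 0.1180, 0.1515, 0.1769, 0.1166, 0.1354, 0.1153, 0.1863.
Standardized rate: 0.1180×23.30 + 0.1515×43.57 + 0.1769×123.58 + 0.1166×184.34 + 0.1354×407.94 + 0.1153×554.30 + 0.1863×804.88 = 321.8150 per 100,000.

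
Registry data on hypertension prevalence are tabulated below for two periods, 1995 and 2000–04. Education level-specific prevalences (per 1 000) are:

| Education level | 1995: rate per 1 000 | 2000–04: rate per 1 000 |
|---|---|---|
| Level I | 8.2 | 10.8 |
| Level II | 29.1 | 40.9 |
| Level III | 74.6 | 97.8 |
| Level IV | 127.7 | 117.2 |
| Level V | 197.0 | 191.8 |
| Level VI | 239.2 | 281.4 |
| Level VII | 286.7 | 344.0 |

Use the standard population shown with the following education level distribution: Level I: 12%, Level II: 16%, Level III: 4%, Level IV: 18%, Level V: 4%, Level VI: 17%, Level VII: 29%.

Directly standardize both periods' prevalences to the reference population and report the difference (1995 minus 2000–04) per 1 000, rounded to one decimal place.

Standard weights: 0.12, 0.16, 0.04, 0.18, 0.04, 0.17, 0.29.
1995: 0.1200×8.2 + 0.1600×29.1 + 0.0400×74.6 + 0.1800×127.7 + 0.0400×197.0 + 0.1700×239.2 + 0.2900×286.7 = 163.2970 per 1 000.
2000–04: 0.1200×10.8 + 0.1600×40.9 + 0.0400×97.8 + 0.1800×117.2 + 0.0400×191.8 + 0.1700×281.4 + 0.2900×344.0 = 188.1180 per 1 000.
Difference = 163.2970 − 188.1180 = -24.8210.

-24.8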